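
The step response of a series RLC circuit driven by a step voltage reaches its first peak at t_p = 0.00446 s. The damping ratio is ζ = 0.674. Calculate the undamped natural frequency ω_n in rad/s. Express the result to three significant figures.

Peak time t_p = π/ω_d, so ω_d = π/t_p = π/0.00446 = 704 rad/s.
ω_n = ω_d/√(1−ζ²) = 704/√0.546 = 954 rad/s.

ω_n ≈ 954 rad/s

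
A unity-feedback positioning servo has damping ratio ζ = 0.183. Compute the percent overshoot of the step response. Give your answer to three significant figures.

For an underdamped second-order system, %OS = 100·exp(−πζ/√(1−ζ²)).
πζ/√(1−ζ²) = π·0.183/√(1−0.0335) = 0.5848, so %OS = 100·e^(−0.5848) = 55.7%.

%OS ≈ 55.7%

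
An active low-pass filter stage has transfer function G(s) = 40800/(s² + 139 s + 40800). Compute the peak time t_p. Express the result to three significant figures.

t_p ≈ 0.0166 s

Matching coefficients with s² + 2ζω_n s + ω_n² gives ω_n² = 40800 ⇒ ω_n = 202 rad/s, and ζ = 139/(2ω_n) = 0.344.
ω_d = 202·√(1 − 0.344²) = 190 rad/s. Then t_p = π/ω_d = 0.0166 s.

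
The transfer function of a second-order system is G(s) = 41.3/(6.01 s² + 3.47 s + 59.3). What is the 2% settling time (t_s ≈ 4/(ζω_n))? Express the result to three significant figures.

Dividing through by 6.01: denominator becomes s² + 0.5774 s + 9.867.
So ω_n = √9.867 = 3.14 rad/s and ζ = 0.5774/(2·3.14) = 0.0919.
t_s ≈ 4/(ζω_n) = 13.9 s.

t_s ≈ 13.9 s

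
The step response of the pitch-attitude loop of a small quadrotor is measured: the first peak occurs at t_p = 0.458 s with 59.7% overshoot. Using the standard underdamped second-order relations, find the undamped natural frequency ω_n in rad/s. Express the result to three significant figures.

ζ from %OS: ζ = |ln 0.597|/√(π²+ln²0.597) = 0.162.
From t_p = π/ω_d, ω_d = π/0.458 = 6.86 rad/s, so ω_n = ω_d/√(1−ζ²) = 6.95 rad/s.

ω_n ≈ 6.95 rad/s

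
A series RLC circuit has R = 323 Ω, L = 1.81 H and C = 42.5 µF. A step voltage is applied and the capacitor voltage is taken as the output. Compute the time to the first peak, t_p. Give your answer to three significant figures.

t_p ≈ 0.0443 s

For a series RLC circuit (capacitor voltage as output), ω_n = 1/√(LC) = 1/√(1.81 H · 42.5 µF) = 114 rad/s.
ζ = (R/2)·√(C/L) = (323/2)·√(42.5 µF/1.81 H) = 0.783.
ω_d = 114·√(1 − 0.783²) = 71.0 rad/s. t_p = π/ω_d = 0.0443 s.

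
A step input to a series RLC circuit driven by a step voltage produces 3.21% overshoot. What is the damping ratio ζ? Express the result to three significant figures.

ζ ≈ 0.738

From %OS = 100·exp(−πζ/√(1−ζ²)), invert to get ζ = −ln(OS)/√(π² + ln²(OS)) with OS = 0.0321.
−ln 0.0321 = 3.439, so ζ = 3.439/√(π² + 11.83) = 0.738.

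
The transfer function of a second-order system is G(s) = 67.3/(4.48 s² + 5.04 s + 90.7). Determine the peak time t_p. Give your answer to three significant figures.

Dividing through by 4.48: denominator becomes s² + 1.125 s + 20.25.
So ω_n = √20.25 = 4.50 rad/s and ζ = 1.125/(2·4.50) = 0.125.
The damped frequency ω_d = ω_n√(1−ζ²) = 4.46 rad/s. t_p = π/ω_d = 0.704 s.

t_p ≈ 0.704 s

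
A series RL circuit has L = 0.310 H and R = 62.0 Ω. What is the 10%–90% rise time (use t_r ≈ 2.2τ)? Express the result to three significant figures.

t_r ≈ 0.0110 s

τ = L/R = 0.310/62.0 = 0.00500 s.
t_r ≈ 2.2τ = 0.0110 s.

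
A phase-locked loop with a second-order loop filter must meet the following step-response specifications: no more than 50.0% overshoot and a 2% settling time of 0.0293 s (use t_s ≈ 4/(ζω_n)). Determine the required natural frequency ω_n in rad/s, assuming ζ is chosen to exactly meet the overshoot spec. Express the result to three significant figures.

Inverting the overshoot relation: ζ = |ln 0.500|/√(π² + ln²0.500) = 0.215.
Then ω_n = 4/(ζ t_s) = 4/(0.215 × 0.0293) = 634 rad/s.

ω_n ≈ 634 rad/s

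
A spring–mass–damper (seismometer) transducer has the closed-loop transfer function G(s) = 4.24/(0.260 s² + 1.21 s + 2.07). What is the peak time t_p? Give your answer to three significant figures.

Dividing through by 0.260: denominator becomes s² + 4.654 s + 7.962.
So ω_n = √7.962 = 2.82 rad/s and ζ = 4.654/(2·2.82) = 0.825.
ω_d = 2.82·√(1 − 0.825²) = 1.60 rad/s. t_p = π/ω_d = 1.97 s.

t_p ≈ 1.97 s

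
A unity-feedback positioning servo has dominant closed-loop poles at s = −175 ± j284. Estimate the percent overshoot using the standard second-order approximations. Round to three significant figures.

%OS ≈ 14.4%

With σ = 175, ω_d = 284: ω_n = √(σ²+ω_d²) = 334 rad/s, ζ = σ/ω_n = 0.525.
Overshoot: exp(−π·0.525/√(1−0.525²)) = 0.144, i.e. 14.4%.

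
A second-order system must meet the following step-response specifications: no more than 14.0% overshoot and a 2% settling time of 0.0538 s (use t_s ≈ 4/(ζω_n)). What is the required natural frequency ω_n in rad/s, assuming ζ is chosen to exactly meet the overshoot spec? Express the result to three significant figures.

ω_n ≈ 140 rad/s

From %OS = 100·exp(−πζ/√(1−ζ²)), invert to get ζ = −ln(OS)/√(π² + ln²(OS)) with OS = 0.140.
−ln 0.140 = 1.966, so ζ = 1.966/√(π² + 3.866) = 0.531.
From t_s ≈ 4/(ζω_n): ω_n = 4/(ζ·t_s) = 4/(0.531·0.0538) = 140 rad/s.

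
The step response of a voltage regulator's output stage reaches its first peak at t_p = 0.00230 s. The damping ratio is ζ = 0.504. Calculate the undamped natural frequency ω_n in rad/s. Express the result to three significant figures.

Peak time t_p = π/ω_d, so ω_d = π/t_p = π/0.00230 = 1370 rad/s.
ω_n = ω_d/√(1−ζ²) = 1370/√0.746 = 1580 rad/s.

ω_n ≈ 1580 rad/s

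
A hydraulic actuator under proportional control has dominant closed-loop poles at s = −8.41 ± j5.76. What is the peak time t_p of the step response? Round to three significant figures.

t_p = π/ω_d with ω_d = 5.76 (the imaginary part), so t_p = 0.545 s.

t_p ≈ 0.545 s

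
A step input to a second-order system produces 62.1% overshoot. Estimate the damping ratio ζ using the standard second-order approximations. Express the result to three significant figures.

From %OS = 100·exp(−πζ/√(1−ζ²)), invert to get ζ = −ln(OS)/√(π² + ln²(OS)) with OS = 0.621.
−ln 0.621 = 0.4764, so ζ = 0.4764/√(π² + 0.2270) = 0.150.

ζ ≈ 0.150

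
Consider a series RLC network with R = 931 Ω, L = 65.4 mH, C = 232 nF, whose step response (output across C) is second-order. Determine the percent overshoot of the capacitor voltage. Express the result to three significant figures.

For a series RLC circuit (capacitor voltage as output), ω_n = 1/√(LC) = 1/√(65.4 mH · 232 nF) = 8120 rad/s.
ζ = (R/2)·√(C/L) = (931/2)·√(232 nF/65.4 mH) = 0.877.
%OS = 100·exp(−πζ/√(1−ζ²)) = 0.326%.

%OS ≈ 0.326%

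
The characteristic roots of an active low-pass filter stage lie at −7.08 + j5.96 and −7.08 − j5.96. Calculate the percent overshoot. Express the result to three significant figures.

%OS ≈ 2.39%

|pole| = ω_n = √(7.08² + 5.96²) = 9.25 rad/s; ζ = cos θ = σ/ω_n = 0.765.
%OS = 100·exp(−πζ/√(1−ζ²)) = 2.39%.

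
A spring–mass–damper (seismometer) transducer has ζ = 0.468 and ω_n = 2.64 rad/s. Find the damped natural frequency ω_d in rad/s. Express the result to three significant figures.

ω_d ≈ 2.33 rad/s

ω_d = ω_n√(1−ζ²) = 2.64·√0.781 = 2.33 rad/s.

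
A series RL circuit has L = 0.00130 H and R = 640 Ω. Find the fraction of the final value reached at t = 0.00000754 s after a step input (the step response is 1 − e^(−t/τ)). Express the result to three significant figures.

y/y_∞ ≈ 0.976

τ = L/R = 0.00130/640 = 0.00000203 s.
y(t)/y_∞ = 1 − e^(−t/τ) = 1 − e^(−0.00000754/0.00000203) = 1 − e^(−3.71) = 0.976.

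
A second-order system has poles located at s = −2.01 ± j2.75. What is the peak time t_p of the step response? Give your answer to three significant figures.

t_p = π/ω_d with ω_d = 2.75 (the imaginary part), so t_p = 1.14 s.

t_p ≈ 1.14 s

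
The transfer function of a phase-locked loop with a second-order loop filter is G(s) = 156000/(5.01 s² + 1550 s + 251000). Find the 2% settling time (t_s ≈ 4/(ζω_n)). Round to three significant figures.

Dividing through by 5.01: denominator becomes s² + 309.4 s + 50100.
So ω_n = √50100 = 224 rad/s and ζ = 309.4/(2·224) = 0.691.
t_s ≈ 4/(ζω_n) = 0.0259 s.

t_s ≈ 0.0259 s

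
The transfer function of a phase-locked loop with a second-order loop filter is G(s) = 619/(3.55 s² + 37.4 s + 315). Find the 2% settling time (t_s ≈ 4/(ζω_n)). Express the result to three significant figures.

t_s ≈ 0.759 s

Dividing through by 3.55: denominator becomes s² + 10.54 s + 88.73.
So ω_n = √88.73 = 9.42 rad/s and ζ = 10.54/(2·9.42) = 0.559.
t_s ≈ 4/(ζω_n) = 0.759 s.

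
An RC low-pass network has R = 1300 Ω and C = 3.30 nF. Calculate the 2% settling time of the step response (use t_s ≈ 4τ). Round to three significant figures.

τ = RC = 1300 × 3.30 nF = 0.00000429 s.
t_s ≈ 4τ = 0.0000172 s.

t_s ≈ 0.0000172 s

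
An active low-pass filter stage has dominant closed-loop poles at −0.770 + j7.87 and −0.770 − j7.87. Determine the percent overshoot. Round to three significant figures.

|pole| = ω_n = √(0.770² + 7.87²) = 7.91 rad/s; ζ = cos θ = σ/ω_n = 0.0974.
Overshoot: exp(−π·0.0974/√(1−0.0974²)) = 0.735, i.e. 73.5%.

%OS ≈ 73.5%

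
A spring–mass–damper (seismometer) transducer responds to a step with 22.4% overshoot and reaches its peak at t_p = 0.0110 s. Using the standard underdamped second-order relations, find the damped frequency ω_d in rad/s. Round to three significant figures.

t_p = π/ω_d, so ω_d = π/0.0110 = 286 rad/s.

ω_d ≈ 286 rad/s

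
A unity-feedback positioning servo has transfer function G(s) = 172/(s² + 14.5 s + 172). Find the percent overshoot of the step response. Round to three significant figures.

Comparing the denominator to s² + 2ζω_n s + ω_n²: ω_n = √172 = 13.1 rad/s, and 2ζω_n = 14.5 so ζ = 14.5/(2·13.1) = 0.553.
%OS = 100 e^{−πζ/√(1−ζ²)} with ζ = 0.553 gives 12.4%.

%OS ≈ 12.4%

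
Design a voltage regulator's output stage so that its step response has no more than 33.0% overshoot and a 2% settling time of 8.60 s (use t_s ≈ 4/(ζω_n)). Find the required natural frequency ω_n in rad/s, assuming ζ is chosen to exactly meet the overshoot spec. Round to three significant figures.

From %OS = 100·exp(−πζ/√(1−ζ²)), invert to get ζ = −ln(OS)/√(π² + ln²(OS)) with OS = 0.330.
−ln 0.330 = 1.109, so ζ = 1.109/√(π² + 1.229) = 0.333.
From t_s ≈ 4/(ζω_n): ω_n = 4/(ζ·t_s) = 4/(0.333·8.60) = 1.40 rad/s.

ω_n ≈ 1.40 rad/s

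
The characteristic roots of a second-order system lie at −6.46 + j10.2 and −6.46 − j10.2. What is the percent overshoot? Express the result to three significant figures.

%OS ≈ 13.7%

The poles are at −σ ± jω_d with σ = 6.46 and ω_d = 10.2, so ω_n = √(σ²+ω_d²) = 12.1 rad/s and ζ = σ/ω_n = 0.535.
%OS = 100 e^{−πζ/√(1−ζ²)} with ζ = 0.535 gives 13.7%.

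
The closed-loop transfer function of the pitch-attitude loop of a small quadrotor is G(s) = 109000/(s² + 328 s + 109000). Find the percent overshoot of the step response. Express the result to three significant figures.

%OS ≈ 16.6%

Matching coefficients with s² + 2ζω_n s + ω_n² gives ω_n² = 109000 ⇒ ω_n = 330 rad/s, and ζ = 328/(2ω_n) = 0.497.
%OS = 100 e^{−πζ/√(1−ζ²)} with ζ = 0.497 gives 16.6%.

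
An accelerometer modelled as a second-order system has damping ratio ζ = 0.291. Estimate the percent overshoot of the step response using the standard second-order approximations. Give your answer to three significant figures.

%OS ≈ 38.5%

For an underdamped second-order system, %OS = 100·exp(−πζ/√(1−ζ²)).
πζ/√(1−ζ²) = π·0.291/√(1−0.0847) = 0.9556, so %OS = 100·e^(−0.9556) = 38.5%.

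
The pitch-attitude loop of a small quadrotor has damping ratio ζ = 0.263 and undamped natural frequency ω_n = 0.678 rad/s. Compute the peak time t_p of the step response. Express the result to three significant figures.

The damped frequency is ω_d = ω_n√(1−ζ²) = 0.678·√(1−0.0692) = 0.654 rad/s.
Peak time t_p = π/ω_d = π/0.654 = 4.80 s.

t_p ≈ 4.80 s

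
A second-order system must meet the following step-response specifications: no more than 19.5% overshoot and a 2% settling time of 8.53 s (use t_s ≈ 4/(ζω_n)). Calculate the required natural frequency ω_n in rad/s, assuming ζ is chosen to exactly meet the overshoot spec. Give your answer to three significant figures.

Inverting the overshoot relation: ζ = |ln 0.195|/√(π² + ln²0.195) = 0.462.
Then ω_n = 4/(ζ t_s) = 4/(0.462 × 8.53) = 1.02 rad/s.

ω_n ≈ 1.02 rad/s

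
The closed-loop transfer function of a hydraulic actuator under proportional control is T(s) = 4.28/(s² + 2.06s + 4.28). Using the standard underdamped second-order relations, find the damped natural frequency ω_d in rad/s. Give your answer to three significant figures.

ω_d ≈ 1.79 rad/s

ω_n = √4.28 = 2.07 rad/s; ζ = 2.06/(2·2.07) = 0.498.
ω_d = ω_n√(1−ζ²) = 1.79 rad/s.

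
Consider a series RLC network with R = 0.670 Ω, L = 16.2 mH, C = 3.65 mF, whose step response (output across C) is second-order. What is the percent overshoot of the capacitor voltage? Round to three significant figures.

%OS ≈ 60.3%

For a series RLC circuit (capacitor voltage as output), ω_n = 1/√(LC) = 1/√(16.2 mH · 3.65 mF) = 130 rad/s.
ζ = (R/2)·√(C/L) = (0.670/2)·√(3.65 mF/16.2 mH) = 0.159.
%OS = 100·exp(−πζ/√(1−ζ²)) = 60.3%.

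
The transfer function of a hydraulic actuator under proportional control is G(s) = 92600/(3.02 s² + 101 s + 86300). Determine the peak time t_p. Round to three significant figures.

Dividing through by 3.02: denominator becomes s² + 33.44 s + 28580.
So ω_n = √28580 = 169 rad/s and ζ = 33.44/(2·169) = 0.0989.
The damped frequency ω_d = ω_n√(1−ζ²) = 168 rad/s. t_p = π/ω_d = 0.0187 s.

t_p ≈ 0.0187 s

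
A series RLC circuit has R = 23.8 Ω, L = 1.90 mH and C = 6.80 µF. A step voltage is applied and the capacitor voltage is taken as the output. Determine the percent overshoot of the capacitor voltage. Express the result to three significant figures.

For a series RLC circuit (capacitor voltage as output), ω_n = 1/√(LC) = 1/√(1.90 mH · 6.80 µF) = 8800 rad/s.
ζ = (R/2)·√(C/L) = (23.8/2)·√(6.80 µF/1.90 mH) = 0.712.
%OS = 100 e^{−πζ/√(1−ζ²)} with ζ = 0.712 gives 4.14%.

%OS ≈ 4.14%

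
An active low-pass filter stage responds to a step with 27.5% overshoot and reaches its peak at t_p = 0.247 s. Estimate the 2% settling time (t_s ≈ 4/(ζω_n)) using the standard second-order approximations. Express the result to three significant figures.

t_s ≈ 0.765 s

ζ from %OS: ζ = |ln 0.275|/√(π²+ln²0.275) = 0.380.
From t_p = π/ω_d, ω_d = π/0.247 = 12.7 rad/s, so ω_n = ω_d/√(1−ζ²) = 13.8 rad/s.
t_s ≈ 4/(ζω_n) = 4/(0.380·13.8) = 0.765 s.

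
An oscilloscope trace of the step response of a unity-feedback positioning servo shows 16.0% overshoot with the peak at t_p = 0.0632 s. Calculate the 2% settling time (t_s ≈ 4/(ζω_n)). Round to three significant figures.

t_s ≈ 0.138 s

From the overshoot, ζ = −ln(OS)/√(π²+ln²(OS)) = 0.504.
t_p = π/ω_d ⇒ ω_d = 49.7 rad/s; then ω_n = ω_d/√(1−ζ²) = 57.5 rad/s.
t_s ≈ 4/(ζω_n) = 4/(0.504·57.5) = 0.138 s.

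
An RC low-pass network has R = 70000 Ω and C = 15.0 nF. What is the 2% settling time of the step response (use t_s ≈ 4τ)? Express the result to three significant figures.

t_s ≈ 0.00420 s

τ = RC = 70000 × 15.0 nF = 0.00105 s.
t_s ≈ 4τ = 0.00420 s.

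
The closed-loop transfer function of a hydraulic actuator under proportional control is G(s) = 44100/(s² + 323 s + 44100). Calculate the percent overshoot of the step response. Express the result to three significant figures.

ω_n = √44100 = 210 rad/s; ζ = 323/(2·210) = 0.769.
%OS = 100 e^{−πζ/√(1−ζ²)} with ζ = 0.769 gives 2.28%.

%OS ≈ 2.28%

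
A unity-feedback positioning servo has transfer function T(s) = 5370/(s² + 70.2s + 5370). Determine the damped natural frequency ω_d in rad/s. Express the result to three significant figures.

Comparing the denominator to s² + 2ζω_n s + ω_n²: ω_n = √5370 = 73.3 rad/s, and 2ζω_n = 70.2 so ζ = 70.2/(2·73.3) = 0.479.
ω_d = ω_n√(1−ζ²) = 64.3 rad/s.

ω_d ≈ 64.3 rad/s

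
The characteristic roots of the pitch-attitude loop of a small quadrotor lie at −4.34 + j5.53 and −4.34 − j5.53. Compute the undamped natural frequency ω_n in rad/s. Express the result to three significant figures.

|pole| = ω_n = √(4.34² + 5.53²) = 7.03 rad/s; ζ = cos θ = σ/ω_n = 0.617.

ω_n ≈ 7.03 rad/s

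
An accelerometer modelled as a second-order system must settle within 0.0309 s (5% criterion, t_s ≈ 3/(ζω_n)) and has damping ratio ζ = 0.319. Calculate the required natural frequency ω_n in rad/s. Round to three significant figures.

Rearranging t_s ≈ 3/(ζω_n) gives ω_n = 3/(ζ·t_s) = 3/(0.319 × 0.0309) = 304 rad/s.

ω_n ≈ 304 rad/s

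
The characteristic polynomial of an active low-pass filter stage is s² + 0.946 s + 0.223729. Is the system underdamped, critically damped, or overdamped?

a² − 4b = 0.946² − 4·0.223729 = 0 (repeated real root); the system is critically damped.

critically damped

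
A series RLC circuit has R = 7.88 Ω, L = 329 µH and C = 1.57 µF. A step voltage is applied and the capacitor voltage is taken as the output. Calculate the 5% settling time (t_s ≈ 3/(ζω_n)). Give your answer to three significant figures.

t_s ≈ 0.000251 s

For a series RLC circuit (capacitor voltage as output), ω_n = 1/√(LC) = 1/√(329 µH · 1.57 µF) = 44000 rad/s.
ζ = (R/2)·√(C/L) = (7.88/2)·√(1.57 µF/329 µH) = 0.272.
t_s ≈ 3/(ζω_n) = 0.000251 s.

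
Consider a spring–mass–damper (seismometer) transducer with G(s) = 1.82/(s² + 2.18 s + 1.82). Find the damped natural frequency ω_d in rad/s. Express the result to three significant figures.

ω_d ≈ 0.795 rad/s

Comparing the denominator to s² + 2ζω_n s + ω_n²: ω_n = √1.82 = 1.35 rad/s, and 2ζω_n = 2.18 so ζ = 2.18/(2·1.35) = 0.808.
ω_d = 1.35·√(1 − 0.808²) = 0.795 rad/s.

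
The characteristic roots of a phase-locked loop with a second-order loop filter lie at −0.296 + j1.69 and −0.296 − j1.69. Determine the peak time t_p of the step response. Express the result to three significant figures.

t_p ≈ 1.86 s

t_p = π/ω_d with ω_d = 1.69 (the imaginary part), so t_p = 1.86 s.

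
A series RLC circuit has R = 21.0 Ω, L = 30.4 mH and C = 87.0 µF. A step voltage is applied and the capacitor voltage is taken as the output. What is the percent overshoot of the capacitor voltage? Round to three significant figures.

For a series RLC circuit (capacitor voltage as output), ω_n = 1/√(LC) = 1/√(30.4 mH · 87.0 µF) = 615 rad/s.
ζ = (R/2)·√(C/L) = (21.0/2)·√(87.0 µF/30.4 mH) = 0.562.
%OS = 100 e^{−πζ/√(1−ζ²)} with ζ = 0.562 gives 11.8%.

%OS ≈ 11.8%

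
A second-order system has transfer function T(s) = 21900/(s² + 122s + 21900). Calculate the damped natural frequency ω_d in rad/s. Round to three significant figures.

Comparing the denominator to s² + 2ζω_n s + ω_n²: ω_n = √21900 = 148 rad/s, and 2ζω_n = 122 so ζ = 122/(2·148) = 0.412.
The damped frequency ω_d = ω_n√(1−ζ²) = 135 rad/s.

ω_d ≈ 135 rad/s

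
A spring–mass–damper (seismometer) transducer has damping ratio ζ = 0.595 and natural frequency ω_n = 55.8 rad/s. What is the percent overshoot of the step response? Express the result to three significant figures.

%OS ≈ 9.77%

For an underdamped second-order system, %OS = 100·exp(−πζ/√(1−ζ²)).
πζ/√(1−ζ²) = π·0.595/√(1−0.354) = 2.326, so %OS = 100·e^(−2.326) = 9.77%.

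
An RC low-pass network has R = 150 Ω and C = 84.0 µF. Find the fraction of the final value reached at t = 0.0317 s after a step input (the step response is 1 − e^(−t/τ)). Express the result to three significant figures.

τ = RC = 150 × 84.0 µF = 0.0126 s.
y(t)/y_∞ = 1 − e^(−t/τ) = 1 − e^(−0.0317/0.0126) = 1 − e^(−2.52) = 0.919.

y/y_∞ ≈ 0.919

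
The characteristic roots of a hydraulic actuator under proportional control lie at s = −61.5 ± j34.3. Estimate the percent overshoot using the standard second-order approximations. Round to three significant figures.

|pole| = ω_n = √(61.5² + 34.3²) = 70.4 rad/s; ζ = cos θ = σ/ω_n = 0.873.
%OS = 100·exp(−πζ/√(1−ζ²)) = 0.358%.

%OS ≈ 0.358%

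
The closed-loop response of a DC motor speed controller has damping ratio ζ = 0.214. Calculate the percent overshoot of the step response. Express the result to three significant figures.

%OS ≈ 50.2%

For an underdamped second-order system, %OS = 100·exp(−πζ/√(1−ζ²)).
πζ/√(1−ζ²) = π·0.214/√(1−0.0458) = 0.6882, so %OS = 100·e^(−0.6882) = 50.2%.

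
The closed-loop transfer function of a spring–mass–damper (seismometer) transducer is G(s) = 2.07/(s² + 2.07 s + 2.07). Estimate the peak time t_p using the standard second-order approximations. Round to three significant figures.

t_p ≈ 3.14 s

Matching coefficients with s² + 2ζω_n s + ω_n² gives ω_n² = 2.07 ⇒ ω_n = 1.44 rad/s, and ζ = 2.07/(2ω_n) = 0.719.
ω_d = 1.44·√(1 − 0.719²) = 0.999 rad/s. Then t_p = π/ω_d = 3.14 s.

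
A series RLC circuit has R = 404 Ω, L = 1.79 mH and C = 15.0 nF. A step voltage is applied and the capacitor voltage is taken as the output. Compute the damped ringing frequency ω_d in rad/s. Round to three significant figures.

For a series RLC circuit (capacitor voltage as output), ω_n = 1/√(LC) = 1/√(1.79 mH · 15.0 nF) = 193000 rad/s.
ζ = (R/2)·√(C/L) = (404/2)·√(15.0 nF/1.79 mH) = 0.585.
ω_d = ω_n√(1−ζ²) = 157000 rad/s.

ω_d ≈ 157000 rad/s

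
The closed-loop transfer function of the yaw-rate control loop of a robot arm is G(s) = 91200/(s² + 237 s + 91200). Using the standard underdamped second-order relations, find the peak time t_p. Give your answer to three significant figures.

t_p ≈ 0.0113 s

ω_n = √91200 = 302 rad/s; ζ = 237/(2·302) = 0.392.
ω_d = 302·√(1 − 0.392²) = 278 rad/s. Then t_p = π/ω_d = 0.0113 s.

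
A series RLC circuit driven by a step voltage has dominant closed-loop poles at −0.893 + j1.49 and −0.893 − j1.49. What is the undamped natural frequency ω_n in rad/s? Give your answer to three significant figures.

ω_n ≈ 1.74 rad/s

With σ = 0.893, ω_d = 1.49: ω_n = √(σ²+ω_d²) = 1.74 rad/s, ζ = σ/ω_n = 0.514.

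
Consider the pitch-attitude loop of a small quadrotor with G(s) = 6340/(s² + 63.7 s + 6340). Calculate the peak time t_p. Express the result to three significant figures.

t_p ≈ 0.0430 s

ω_n = √6340 = 79.6 rad/s; ζ = 63.7/(2·79.6) = 0.400.
ω_d = 79.6·√(1 − 0.400²) = 73.0 rad/s. Then t_p = π/ω_d = 0.0430 s.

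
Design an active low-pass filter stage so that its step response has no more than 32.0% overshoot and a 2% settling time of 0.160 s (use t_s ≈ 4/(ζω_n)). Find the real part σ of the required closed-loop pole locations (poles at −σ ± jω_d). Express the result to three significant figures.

σ ≈ 25.0

The settling-time spec alone fixes σ = ζω_n = 4/t_s = 4/0.160 = 25.0.
(Overshoot then fixes ζ = 0.341 and hence ω_d = σ·√(1−ζ²)/ζ = 68.9 rad/s.)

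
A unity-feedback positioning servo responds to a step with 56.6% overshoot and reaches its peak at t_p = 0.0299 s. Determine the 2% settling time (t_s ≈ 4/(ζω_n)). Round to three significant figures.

t_s ≈ 0.210 s

ζ from %OS: ζ = |ln 0.566|/√(π²+ln²0.566) = 0.178.
t_p = π/ω_d ⇒ ω_d = 105 rad/s; then ω_n = ω_d/√(1−ζ²) = 107 rad/s.
t_s ≈ 4/(ζω_n) = 4/(0.178·107) = 0.210 s.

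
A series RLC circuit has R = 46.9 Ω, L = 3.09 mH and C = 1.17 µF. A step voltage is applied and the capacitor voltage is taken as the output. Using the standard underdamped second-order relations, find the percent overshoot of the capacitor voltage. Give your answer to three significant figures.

For a series RLC circuit (capacitor voltage as output), ω_n = 1/√(LC) = 1/√(3.09 mH · 1.17 µF) = 16600 rad/s.
ζ = (R/2)·√(C/L) = (46.9/2)·√(1.17 µF/3.09 mH) = 0.456.
%OS = 100·exp(−πζ/√(1−ζ²)) = 20.0%.

%OS ≈ 20.0%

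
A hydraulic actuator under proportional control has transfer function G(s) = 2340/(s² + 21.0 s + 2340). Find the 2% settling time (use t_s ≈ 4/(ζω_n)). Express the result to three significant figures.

Comparing the denominator to s² + 2ζω_n s + ω_n²: ω_n = √2340 = 48.4 rad/s, and 2ζω_n = 21.0 so ζ = 21.0/(2·48.4) = 0.217.
t_s ≈ 4/(ζω_n) = 4/(0.217·48.4) = 0.381 s.

t_s ≈ 0.381 s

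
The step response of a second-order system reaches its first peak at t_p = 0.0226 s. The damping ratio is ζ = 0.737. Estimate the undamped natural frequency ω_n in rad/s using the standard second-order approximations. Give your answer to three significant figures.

Peak time t_p = π/ω_d, so ω_d = π/t_p = π/0.0226 = 139 rad/s.
ω_n = ω_d/√(1−ζ²) = 139/√0.457 = 206 rad/s.

ω_n ≈ 206 rad/s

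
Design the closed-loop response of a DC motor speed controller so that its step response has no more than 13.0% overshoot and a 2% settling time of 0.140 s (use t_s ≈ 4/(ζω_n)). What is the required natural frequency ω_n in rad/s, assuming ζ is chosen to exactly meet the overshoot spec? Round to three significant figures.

From %OS = 100·exp(−πζ/√(1−ζ²)), invert to get ζ = −ln(OS)/√(π² + ln²(OS)) with OS = 0.130.
−ln 0.130 = 2.040, so ζ = 2.040/√(π² + 4.163) = 0.545.
From t_s ≈ 4/(ζω_n): ω_n = 4/(ζ·t_s) = 4/(0.545·0.140) = 52.5 rad/s.

ω_n ≈ 52.5 rad/s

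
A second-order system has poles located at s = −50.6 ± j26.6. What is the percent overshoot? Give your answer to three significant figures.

%OS ≈ 0.254%

The poles are at −σ ± jω_d with σ = 50.6 and ω_d = 26.6, so ω_n = √(σ²+ω_d²) = 57.2 rad/s and ζ = σ/ω_n = 0.885.
%OS = 100·exp(−πζ/√(1−ζ²)) = 0.254%.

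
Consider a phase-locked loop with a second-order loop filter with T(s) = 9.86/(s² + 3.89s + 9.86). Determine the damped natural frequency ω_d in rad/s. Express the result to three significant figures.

ω_d ≈ 2.47 rad/s

Comparing the denominator to s² + 2ζω_n s + ω_n²: ω_n = √9.86 = 3.14 rad/s, and 2ζω_n = 3.89 so ζ = 3.89/(2·3.14) = 0.619.
ω_d = ω_n√(1−ζ²) = 2.47 rad/s.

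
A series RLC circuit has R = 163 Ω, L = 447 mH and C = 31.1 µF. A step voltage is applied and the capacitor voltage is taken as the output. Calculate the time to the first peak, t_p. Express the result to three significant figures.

For a series RLC circuit (capacitor voltage as output), ω_n = 1/√(LC) = 1/√(447 mH · 31.1 µF) = 268 rad/s.
ζ = (R/2)·√(C/L) = (163/2)·√(31.1 µF/447 mH) = 0.680.
ω_d = ω_n√(1−ζ²) = 197 rad/s. t_p = π/ω_d = 0.0160 s.

t_p ≈ 0.0160 s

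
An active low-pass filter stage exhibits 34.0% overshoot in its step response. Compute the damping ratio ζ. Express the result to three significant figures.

ζ ≈ 0.325

ζ = −ln(OS)/√(π² + (ln OS)²). With OS = 0.340, ln OS = −1.079 and ζ = 1.079/3.322 = 0.325.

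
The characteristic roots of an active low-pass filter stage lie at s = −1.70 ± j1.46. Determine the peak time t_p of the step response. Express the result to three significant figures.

t_p = π/ω_d with ω_d = 1.46 (the imaginary part), so t_p = 2.15 s.

t_p ≈ 2.15 s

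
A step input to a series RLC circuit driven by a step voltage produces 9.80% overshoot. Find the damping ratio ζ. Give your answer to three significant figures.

From %OS = 100·exp(−πζ/√(1−ζ²)), invert to get ζ = −ln(OS)/√(π² + ln²(OS)) with OS = 0.0980.
−ln 0.0980 = 2.323, so ζ = 2.323/√(π² + 5.395) = 0.595.

ζ ≈ 0.595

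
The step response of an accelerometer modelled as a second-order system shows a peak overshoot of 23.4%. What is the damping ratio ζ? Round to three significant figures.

From %OS = 100·exp(−πζ/√(1−ζ²)), invert to get ζ = −ln(OS)/√(π² + ln²(OS)) with OS = 0.234.
−ln 0.234 = 1.452, so ζ = 1.452/√(π² + 2.110) = 0.420.

ζ ≈ 0.420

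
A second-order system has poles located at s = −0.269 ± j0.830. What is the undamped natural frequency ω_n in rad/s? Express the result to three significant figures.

ω_n ≈ 0.873 rad/s

With σ = 0.269, ω_d = 0.830: ω_n = √(σ²+ω_d²) = 0.873 rad/s, ζ = σ/ω_n = 0.308.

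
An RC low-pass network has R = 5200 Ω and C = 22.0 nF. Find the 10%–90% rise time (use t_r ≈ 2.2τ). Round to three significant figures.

t_r ≈ 0.000252 s

τ = RC = 5200 × 22.0 nF = 0.000114 s.
t_r ≈ 2.2τ = 0.000252 s.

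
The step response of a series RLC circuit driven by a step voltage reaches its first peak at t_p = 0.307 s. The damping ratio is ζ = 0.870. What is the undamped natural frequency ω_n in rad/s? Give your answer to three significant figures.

Peak time t_p = π/ω_d, so ω_d = π/t_p = π/0.307 = 10.2 rad/s.
ω_n = ω_d/√(1−ζ²) = 10.2/√0.243 = 20.8 rad/s.

ω_n ≈ 20.8 rad/s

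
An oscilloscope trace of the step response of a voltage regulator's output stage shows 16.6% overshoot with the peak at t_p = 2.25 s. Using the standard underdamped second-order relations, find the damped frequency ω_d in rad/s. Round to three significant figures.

t_p = π/ω_d, so ω_d = π/2.25 = 1.40 rad/s.

ω_d ≈ 1.40 rad/s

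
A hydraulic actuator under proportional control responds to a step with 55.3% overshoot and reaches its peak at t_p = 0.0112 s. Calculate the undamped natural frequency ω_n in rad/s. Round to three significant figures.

ω_n ≈ 285 rad/s

The overshoot fixes ζ = −ln(OS)/√(π²+ln²(OS)) = 0.185.
From t_p = π/ω_d, ω_d = π/0.0112 = 280 rad/s, so ω_n = ω_d/√(1−ζ²) = 285 rad/s.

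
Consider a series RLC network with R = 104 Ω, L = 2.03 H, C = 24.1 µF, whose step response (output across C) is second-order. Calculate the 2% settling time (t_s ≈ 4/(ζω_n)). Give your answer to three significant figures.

t_s ≈ 0.156 s

For a series RLC circuit (capacitor voltage as output), ω_n = 1/√(LC) = 1/√(2.03 H · 24.1 µF) = 143 rad/s.
ζ = (R/2)·√(C/L) = (104/2)·√(24.1 µF/2.03 H) = 0.179.
t_s ≈ 4/(ζω_n) = 0.156 s.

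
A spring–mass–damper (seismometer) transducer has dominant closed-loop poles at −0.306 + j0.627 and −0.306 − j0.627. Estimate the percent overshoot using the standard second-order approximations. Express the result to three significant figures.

%OS ≈ 21.6%

With σ = 0.306, ω_d = 0.627: ω_n = √(σ²+ω_d²) = 0.698 rad/s, ζ = σ/ω_n = 0.439.
Overshoot: exp(−π·0.439/√(1−0.439²)) = 0.216, i.e. 21.6%.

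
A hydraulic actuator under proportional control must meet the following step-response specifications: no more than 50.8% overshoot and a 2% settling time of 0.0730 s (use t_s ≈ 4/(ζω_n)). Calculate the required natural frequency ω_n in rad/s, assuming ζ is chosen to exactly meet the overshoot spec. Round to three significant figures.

Inverting the overshoot relation: ζ = |ln 0.508|/√(π² + ln²0.508) = 0.211.
Then ω_n = 4/(ζ t_s) = 4/(0.211 × 0.0730) = 260 rad/s.

ω_n ≈ 260 rad/s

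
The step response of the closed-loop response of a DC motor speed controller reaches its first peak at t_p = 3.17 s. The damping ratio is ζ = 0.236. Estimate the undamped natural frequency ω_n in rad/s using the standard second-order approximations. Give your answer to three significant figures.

Peak time t_p = π/ω_d, so ω_d = π/t_p = π/3.17 = 0.991 rad/s.
ω_n = ω_d/√(1−ζ²) = 0.991/√0.944 = 1.02 rad/s.

ω_n ≈ 1.02 rad/s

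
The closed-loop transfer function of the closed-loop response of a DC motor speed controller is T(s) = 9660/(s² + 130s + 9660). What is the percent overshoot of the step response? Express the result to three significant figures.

Matching coefficients with s² + 2ζω_n s + ω_n² gives ω_n² = 9660 ⇒ ω_n = 98.3 rad/s, and ζ = 130/(2ω_n) = 0.661.
%OS = 100 e^{−πζ/√(1−ζ²)} with ζ = 0.661 gives 6.27%.

%OS ≈ 6.27%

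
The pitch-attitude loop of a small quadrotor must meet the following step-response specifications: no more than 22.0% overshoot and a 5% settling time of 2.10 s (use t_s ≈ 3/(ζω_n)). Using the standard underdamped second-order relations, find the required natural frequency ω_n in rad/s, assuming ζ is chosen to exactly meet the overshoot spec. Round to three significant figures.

ζ = −ln(OS)/√(π² + (ln OS)²). With OS = 0.220, ln OS = −1.514 and ζ = 1.514/3.487 = 0.434.
Then ω_n = 3/(ζ t_s) = 3/(0.434 × 2.10) = 3.29 rad/s.

ω_n ≈ 3.29 rad/s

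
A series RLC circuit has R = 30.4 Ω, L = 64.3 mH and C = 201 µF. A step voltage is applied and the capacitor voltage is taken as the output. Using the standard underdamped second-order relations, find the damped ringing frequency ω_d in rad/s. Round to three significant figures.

For a series RLC circuit (capacitor voltage as output), ω_n = 1/√(LC) = 1/√(64.3 mH · 201 µF) = 278 rad/s.
ζ = (R/2)·√(C/L) = (30.4/2)·√(201 µF/64.3 mH) = 0.850.
The damped frequency ω_d = ω_n√(1−ζ²) = 147 rad/s.

ω_d ≈ 147 rad/s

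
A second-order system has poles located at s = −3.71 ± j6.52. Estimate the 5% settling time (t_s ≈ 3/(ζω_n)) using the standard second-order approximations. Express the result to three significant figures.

For poles at −σ ± jω_d, ζω_n = σ = 3.71, so t_s ≈ 3/σ = 0.809 s.

t_s ≈ 0.809 s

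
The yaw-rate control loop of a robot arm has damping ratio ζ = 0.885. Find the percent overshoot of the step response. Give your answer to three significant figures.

%OS ≈ 0.255%

For an underdamped second-order system, %OS = 100·exp(−πζ/√(1−ζ²)).
πζ/√(1−ζ²) = π·0.885/√(1−0.783) = 5.972, so %OS = 100·e^(−5.972) = 0.255%.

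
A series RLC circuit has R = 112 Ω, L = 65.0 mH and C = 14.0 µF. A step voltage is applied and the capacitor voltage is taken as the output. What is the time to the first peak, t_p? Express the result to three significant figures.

For a series RLC circuit (capacitor voltage as output), ω_n = 1/√(LC) = 1/√(65.0 mH · 14.0 µF) = 1050 rad/s.
ζ = (R/2)·√(C/L) = (112/2)·√(14.0 µF/65.0 mH) = 0.822.
ω_d = ω_n√(1−ζ²) = 597 rad/s. t_p = π/ω_d = 0.00526 s.

t_p ≈ 0.00526 s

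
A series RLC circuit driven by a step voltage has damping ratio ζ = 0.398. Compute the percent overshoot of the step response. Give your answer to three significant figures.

%OS ≈ 25.6%

For an underdamped second-order system, %OS = 100·exp(−πζ/√(1−ζ²)).
πζ/√(1−ζ²) = π·0.398/√(1−0.158) = 1.363, so %OS = 100·e^(−1.363) = 25.6%.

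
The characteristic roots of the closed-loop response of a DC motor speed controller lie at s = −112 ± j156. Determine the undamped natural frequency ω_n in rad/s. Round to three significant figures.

ω_n ≈ 192 rad/s

The poles are at −σ ± jω_d with σ = 112 and ω_d = 156, so ω_n = √(σ²+ω_d²) = 192 rad/s and ζ = σ/ω_n = 0.583.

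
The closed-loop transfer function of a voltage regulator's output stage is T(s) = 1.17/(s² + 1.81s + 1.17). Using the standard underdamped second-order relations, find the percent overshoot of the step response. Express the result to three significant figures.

%OS ≈ 0.824%

Comparing the denominator to s² + 2ζω_n s + ω_n²: ω_n = √1.17 = 1.08 rad/s, and 2ζω_n = 1.81 so ζ = 1.81/(2·1.08) = 0.837.
Overshoot: exp(−π·0.837/√(1−0.837²)) = 0.00824, i.e. 0.824%.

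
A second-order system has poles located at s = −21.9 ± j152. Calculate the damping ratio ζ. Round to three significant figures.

The poles are at −σ ± jω_d with σ = 21.9 and ω_d = 152, so ω_n = √(σ²+ω_d²) = 154 rad/s and ζ = σ/ω_n = 0.143.

ζ ≈ 0.143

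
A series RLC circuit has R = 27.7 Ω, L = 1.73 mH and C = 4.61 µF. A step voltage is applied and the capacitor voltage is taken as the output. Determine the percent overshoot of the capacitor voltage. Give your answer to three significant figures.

%OS ≈ 4.03%

For a series RLC circuit (capacitor voltage as output), ω_n = 1/√(LC) = 1/√(1.73 mH · 4.61 µF) = 11200 rad/s.
ζ = (R/2)·√(C/L) = (27.7/2)·√(4.61 µF/1.73 mH) = 0.715.
%OS = 100 e^{−πζ/√(1−ζ²)} with ζ = 0.715 gives 4.03%.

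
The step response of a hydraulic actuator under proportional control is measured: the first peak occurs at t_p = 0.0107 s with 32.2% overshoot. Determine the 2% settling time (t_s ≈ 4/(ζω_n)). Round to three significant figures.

ζ from %OS: ζ = |ln 0.322|/√(π²+ln²0.322) = 0.339.
From t_p = π/ω_d, ω_d = π/0.0107 = 294 rad/s, so ω_n = ω_d/√(1−ζ²) = 312 rad/s.
t_s ≈ 4/(ζω_n) = 4/(0.339·312) = 0.0378 s.

t_s ≈ 0.0378 s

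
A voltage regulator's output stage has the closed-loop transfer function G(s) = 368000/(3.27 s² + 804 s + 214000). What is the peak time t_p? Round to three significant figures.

Dividing through by 3.27: denominator becomes s² + 245.9 s + 65440.
So ω_n = √65440 = 256 rad/s and ζ = 245.9/(2·256) = 0.481.
The damped frequency ω_d = ω_n√(1−ζ²) = 224 rad/s. t_p = π/ω_d = 0.0140 s.

t_p ≈ 0.0140 s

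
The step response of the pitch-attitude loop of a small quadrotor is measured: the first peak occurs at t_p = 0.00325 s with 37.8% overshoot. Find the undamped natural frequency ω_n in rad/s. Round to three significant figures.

ζ from %OS: ζ = |ln 0.378|/√(π²+ln²0.378) = 0.296.
From t_p = π/ω_d, ω_d = π/0.00325 = 967 rad/s, so ω_n = ω_d/√(1−ζ²) = 1010 rad/s.

ω_n ≈ 1010 rad/s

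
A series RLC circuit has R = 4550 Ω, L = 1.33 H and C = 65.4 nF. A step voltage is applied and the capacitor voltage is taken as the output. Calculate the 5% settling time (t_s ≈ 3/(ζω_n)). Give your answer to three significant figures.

t_s ≈ 0.00175 s

For a series RLC circuit (capacitor voltage as output), ω_n = 1/√(LC) = 1/√(1.33 H · 65.4 nF) = 3390 rad/s.
ζ = (R/2)·√(C/L) = (4550/2)·√(65.4 nF/1.33 H) = 0.504.
t_s ≈ 3/(ζω_n) = 0.00175 s.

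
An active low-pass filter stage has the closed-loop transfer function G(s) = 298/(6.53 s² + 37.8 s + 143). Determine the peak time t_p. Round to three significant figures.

t_p ≈ 0.854 s

Dividing through by 6.53: denominator becomes s² + 5.789 s + 21.90.
So ω_n = √21.90 = 4.68 rad/s and ζ = 5.789/(2·4.68) = 0.618.
ω_d = ω_n√(1−ζ²) = 3.68 rad/s. t_p = π/ω_d = 0.854 s.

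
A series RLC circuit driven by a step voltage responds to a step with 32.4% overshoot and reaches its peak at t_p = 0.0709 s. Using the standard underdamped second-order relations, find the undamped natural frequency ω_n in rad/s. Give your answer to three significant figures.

ζ from %OS: ζ = |ln 0.324|/√(π²+ln²0.324) = 0.338.
From t_p = π/ω_d, ω_d = π/0.0709 = 44.3 rad/s, so ω_n = ω_d/√(1−ζ²) = 47.1 rad/s.

ω_n ≈ 47.1 rad/s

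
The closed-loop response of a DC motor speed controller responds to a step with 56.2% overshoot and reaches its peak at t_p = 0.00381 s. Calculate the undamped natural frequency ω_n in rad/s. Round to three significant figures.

From the overshoot, ζ = −ln(OS)/√(π²+ln²(OS)) = 0.180.
t_p = π/ω_d ⇒ ω_d = 825 rad/s; then ω_n = ω_d/√(1−ζ²) = 838 rad/s.

ω_n ≈ 838 rad/s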